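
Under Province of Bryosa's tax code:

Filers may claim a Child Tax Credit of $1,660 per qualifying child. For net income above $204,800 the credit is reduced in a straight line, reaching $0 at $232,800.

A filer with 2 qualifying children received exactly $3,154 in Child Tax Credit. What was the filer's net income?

Full credit = 2 × $1,660 = $3,320.
$3,154 is 3,154/3,320 of the full $3,320, so 166/3,320 of the $28,000 range has been used: income = $204,800 + $28,000 × 166/3,320 = $206,200.

$206,200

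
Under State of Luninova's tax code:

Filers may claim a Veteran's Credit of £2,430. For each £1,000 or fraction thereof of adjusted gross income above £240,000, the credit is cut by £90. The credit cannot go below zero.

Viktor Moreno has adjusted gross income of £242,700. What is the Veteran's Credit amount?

Veteran's Credit: income exceeds £240,000 by £2,700, which is 3 full-or-partial £1,000 increments; reduction = 3 × £90 = £270, leaving £2,160.

£2,160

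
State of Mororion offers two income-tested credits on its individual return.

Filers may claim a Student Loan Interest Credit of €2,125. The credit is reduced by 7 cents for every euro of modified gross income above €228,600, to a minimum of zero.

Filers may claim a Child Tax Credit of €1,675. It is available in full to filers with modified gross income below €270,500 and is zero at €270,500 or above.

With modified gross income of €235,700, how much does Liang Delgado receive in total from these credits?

Student Loan Interest Credit: 7% of the €7,100 excess over €228,600 is €497; credit = €2,125 − €497 = €1,628.
Child Tax Credit: €235,700 is below the €270,500 cutoff, so the full €1,675 applies.
Total: €1,628 + €1,675 = €3,303.

€3,303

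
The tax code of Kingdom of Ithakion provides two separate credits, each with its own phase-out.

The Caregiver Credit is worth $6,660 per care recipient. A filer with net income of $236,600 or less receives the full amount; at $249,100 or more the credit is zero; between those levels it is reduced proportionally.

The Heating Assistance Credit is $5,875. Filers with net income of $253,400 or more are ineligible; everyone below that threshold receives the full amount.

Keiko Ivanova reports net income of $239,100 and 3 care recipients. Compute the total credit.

$21,859

Caregiver Credit: base = 3 × $6,660 = $19,980. $239,100 is $2,500 into a $12,500 phase-out range, leaving 10,000/12,500 of the credit: $19,980 × 10,000/12,500 = $15,984.
Heating Assistance Credit: $239,100 is below the $253,400 cutoff, so the full $5,875 applies.
Total: $15,984 + $5,875 = $21,859.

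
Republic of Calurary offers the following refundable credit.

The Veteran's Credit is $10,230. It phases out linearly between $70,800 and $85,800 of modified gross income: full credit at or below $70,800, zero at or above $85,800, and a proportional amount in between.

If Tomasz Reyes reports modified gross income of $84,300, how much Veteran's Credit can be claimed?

Veteran's Credit: $84,300 is $13,500 into a $15,000 phase-out range, leaving 1,500/15,000 of the credit: $10,230 × 1,500/15,000 = $1,023.

$1,023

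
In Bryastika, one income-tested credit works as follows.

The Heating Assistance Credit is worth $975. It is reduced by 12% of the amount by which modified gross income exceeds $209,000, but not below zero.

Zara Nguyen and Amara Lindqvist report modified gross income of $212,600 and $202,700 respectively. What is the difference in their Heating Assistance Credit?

$432

Zara ($212,600): Heating Assistance Credit: 12% of the $3,600 excess over $209,000 is $432; credit = $975 − $432 = $543.
Amara ($202,700): Heating Assistance Credit: $202,700 is at or below the $209,000 threshold, so the full $975 applies.
Difference: |$543 − $975| = $432.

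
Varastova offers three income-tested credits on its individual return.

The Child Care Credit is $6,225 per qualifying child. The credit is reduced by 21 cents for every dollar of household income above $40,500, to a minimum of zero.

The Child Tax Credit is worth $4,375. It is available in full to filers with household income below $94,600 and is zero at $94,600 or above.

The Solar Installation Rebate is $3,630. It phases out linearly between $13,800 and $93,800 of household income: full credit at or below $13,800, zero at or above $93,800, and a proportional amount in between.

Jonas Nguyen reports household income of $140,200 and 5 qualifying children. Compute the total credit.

Child Care Credit: base = 5 × $6,225 = $31,125. 21% of the $99,700 excess over $40,500 is $20,937; credit = $31,125 − $20,937 = $10,188.
Child Tax Credit: $140,200 meets or exceeds the $94,600 cutoff, so the credit is $0.
Solar Installation Rebate: $140,200 is at or above $93,800, so the credit is $0.
Total: $10,188 + $0 + $0 = $10,188.

$10,188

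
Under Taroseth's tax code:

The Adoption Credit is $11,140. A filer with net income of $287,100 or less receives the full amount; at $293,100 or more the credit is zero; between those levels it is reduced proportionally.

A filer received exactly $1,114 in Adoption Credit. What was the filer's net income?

$292,500

$1,114 is 1,114/11,140 of the full $11,140, so 10,026/11,140 of the $6,000 range has been used: income = $287,100 + $6,000 × 10,026/11,140 = $292,500.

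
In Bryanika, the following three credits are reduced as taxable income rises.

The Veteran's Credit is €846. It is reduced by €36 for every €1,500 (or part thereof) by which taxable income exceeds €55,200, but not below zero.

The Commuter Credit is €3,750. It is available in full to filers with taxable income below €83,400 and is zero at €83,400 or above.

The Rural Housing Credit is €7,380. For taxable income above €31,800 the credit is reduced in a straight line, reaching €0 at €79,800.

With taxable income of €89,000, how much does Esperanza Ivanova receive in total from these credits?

€18

Veteran's Credit: income exceeds €55,200 by €33,800, which is 23 full-or-partial €1,500 increments; reduction = 23 × €36 = €828, leaving €18.
Commuter Credit: €89,000 meets or exceeds the €83,400 cutoff, so the credit is €0.
Rural Housing Credit: €89,000 is at or above €79,800, so the credit is €0.
Total: €18 + €0 + €0 = €18.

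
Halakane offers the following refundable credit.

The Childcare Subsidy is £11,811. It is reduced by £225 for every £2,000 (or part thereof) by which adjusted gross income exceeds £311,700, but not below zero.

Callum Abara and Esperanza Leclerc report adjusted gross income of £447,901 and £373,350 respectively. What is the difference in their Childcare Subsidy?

Callum (£447,901): Childcare Subsidy: income exceeds £311,700 by £136,201 → 69 increments × £225 = £15,525 ≥ base, so the credit is £0.
Esperanza (£373,350): Childcare Subsidy: income exceeds £311,700 by £61,650, which is 31 full-or-partial £2,000 increments; reduction = 31 × £225 = £6,975, leaving £4,836.
Difference: |£0 − £4,836| = £4,836.

£4,836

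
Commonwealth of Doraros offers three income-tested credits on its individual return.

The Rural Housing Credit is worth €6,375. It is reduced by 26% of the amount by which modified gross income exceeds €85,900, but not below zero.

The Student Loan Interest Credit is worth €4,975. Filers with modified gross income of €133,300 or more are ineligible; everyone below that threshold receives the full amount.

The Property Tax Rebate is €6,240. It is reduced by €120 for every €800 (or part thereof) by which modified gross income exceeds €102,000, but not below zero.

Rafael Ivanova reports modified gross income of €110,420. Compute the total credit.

€9,895

Rural Housing Credit: 26% of the €24,520 excess over €85,900 is €6,375.20 ≥ base, so the credit is €0.
Student Loan Interest Credit: €110,420 is below the €133,300 cutoff, so the full €4,975 applies.
Property Tax Rebate: income exceeds €102,000 by €8,420, which is 11 full-or-partial €800 increments; reduction = 11 × €120 = €1,320, leaving €4,920.
Total: €0 + €4,975 + €4,920 = €9,895.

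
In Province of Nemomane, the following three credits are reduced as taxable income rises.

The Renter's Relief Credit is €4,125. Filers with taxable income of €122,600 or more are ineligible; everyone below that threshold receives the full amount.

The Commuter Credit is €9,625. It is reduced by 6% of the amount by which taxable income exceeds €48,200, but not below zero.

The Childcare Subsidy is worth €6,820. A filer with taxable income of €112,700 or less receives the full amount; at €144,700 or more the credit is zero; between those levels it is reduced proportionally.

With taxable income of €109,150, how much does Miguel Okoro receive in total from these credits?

€16,913

Renter's Relief Credit: €109,150 is below the €122,600 cutoff, so the full €4,125 applies.
Commuter Credit: 6% of the €60,950 excess over €48,200 is €3,657; credit = €9,625 − €3,657 = €5,968.
Childcare Subsidy: €109,150 is at or below the €112,700 threshold, so the full €6,820 applies.
Total: €4,125 + €5,968 + €6,820 = €16,913.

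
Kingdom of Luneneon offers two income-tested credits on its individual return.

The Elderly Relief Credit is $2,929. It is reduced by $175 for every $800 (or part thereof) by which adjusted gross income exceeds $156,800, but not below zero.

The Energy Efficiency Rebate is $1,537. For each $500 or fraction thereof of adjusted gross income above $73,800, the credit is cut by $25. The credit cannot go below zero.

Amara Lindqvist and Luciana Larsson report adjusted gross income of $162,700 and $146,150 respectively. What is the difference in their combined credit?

$1,400

Amara ($162,700): Elderly Relief Credit: income exceeds $156,800 by $5,900, which is 8 full-or-partial $800 increments; reduction = 8 × $175 = $1,400, leaving $1,529. Energy Efficiency Rebate: income exceeds $73,800 by $88,900 → 178 increments × $25 = $4,450 ≥ base, so the credit is $0. total $1,529 + $0 = $1,529
Luciana ($146,150): Elderly Relief Credit: $146,150 is at or below the $156,800 threshold, so the full $2,929 applies. Energy Efficiency Rebate: income exceeds $73,800 by $72,350 → 145 increments × $25 = $3,625 ≥ base, so the credit is $0. total $2,929 + $0 = $2,929
Difference: |$1,529 − $2,929| = $1,400.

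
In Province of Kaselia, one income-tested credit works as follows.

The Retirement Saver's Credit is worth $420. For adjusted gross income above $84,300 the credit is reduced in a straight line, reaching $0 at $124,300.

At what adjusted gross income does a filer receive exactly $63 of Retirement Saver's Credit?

$63 is 63/420 of the full $420, so 357/420 of the $40,000 range has been used: income = $84,300 + $40,000 × 357/420 = $118,300.

$118,300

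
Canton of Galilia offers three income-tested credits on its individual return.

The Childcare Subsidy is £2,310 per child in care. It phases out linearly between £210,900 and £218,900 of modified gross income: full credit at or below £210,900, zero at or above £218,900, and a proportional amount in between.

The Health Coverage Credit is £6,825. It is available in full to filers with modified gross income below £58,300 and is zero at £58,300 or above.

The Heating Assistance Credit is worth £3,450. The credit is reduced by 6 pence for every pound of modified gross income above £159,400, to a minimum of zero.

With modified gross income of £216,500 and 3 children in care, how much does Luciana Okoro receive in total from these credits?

£2,103

Childcare Subsidy: base = 3 × £2,310 = £6,930. £216,500 is £5,600 into a £8,000 phase-out range, leaving 2,400/8,000 of the credit: £6,930 × 2,400/8,000 = £2,079.
Health Coverage Credit: £216,500 meets or exceeds the £58,300 cutoff, so the credit is £0.
Heating Assistance Credit: 6% of the £57,100 excess over £159,400 is £3,426; credit = £3,450 − £3,426 = £24.
Total: £2,079 + £0 + £24 = £2,103.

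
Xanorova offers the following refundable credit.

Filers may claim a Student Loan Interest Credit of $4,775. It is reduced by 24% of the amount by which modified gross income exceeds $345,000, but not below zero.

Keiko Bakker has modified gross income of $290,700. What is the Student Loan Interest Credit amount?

$4,775

Student Loan Interest Credit: $290,700 is at or below the $345,000 threshold, so the full $4,775 applies.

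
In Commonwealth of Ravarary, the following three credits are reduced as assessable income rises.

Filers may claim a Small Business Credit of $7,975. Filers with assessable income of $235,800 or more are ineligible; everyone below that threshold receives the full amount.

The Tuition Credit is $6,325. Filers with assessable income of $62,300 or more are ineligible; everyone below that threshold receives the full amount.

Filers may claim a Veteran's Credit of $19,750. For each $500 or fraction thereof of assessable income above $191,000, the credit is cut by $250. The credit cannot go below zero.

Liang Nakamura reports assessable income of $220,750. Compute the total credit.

$12,725

Small Business Credit: $220,750 is below the $235,800 cutoff, so the full $7,975 applies.
Tuition Credit: $220,750 meets or exceeds the $62,300 cutoff, so the credit is $0.
Veteran's Credit: income exceeds $191,000 by $29,750, which is 60 full-or-partial $500 increments; reduction = 60 × $250 = $15,000, leaving $4,750.
Total: $7,975 + $0 + $4,750 = $12,725.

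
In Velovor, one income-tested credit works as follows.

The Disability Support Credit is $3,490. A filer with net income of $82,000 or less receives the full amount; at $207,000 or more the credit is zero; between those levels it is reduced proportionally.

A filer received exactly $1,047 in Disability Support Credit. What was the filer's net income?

$169,500

$1,047 is 1,047/3,490 of the full $3,490, so 2,443/3,490 of the $125,000 range has been used: income = $82,000 + $125,000 × 2,443/3,490 = $169,500.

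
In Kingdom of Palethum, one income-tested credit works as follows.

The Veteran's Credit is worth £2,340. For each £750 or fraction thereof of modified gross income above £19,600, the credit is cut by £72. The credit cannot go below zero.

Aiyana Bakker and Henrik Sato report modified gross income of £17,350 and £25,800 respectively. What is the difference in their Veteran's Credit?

Aiyana (£17,350): Veteran's Credit: £17,350 is at or below the £19,600 threshold, so the full £2,340 applies.
Henrik (£25,800): Veteran's Credit: income exceeds £19,600 by £6,200, which is 9 full-or-partial £750 increments; reduction = 9 × £72 = £648, leaving £1,692.
Difference: |£2,340 − £1,692| = £648.

£648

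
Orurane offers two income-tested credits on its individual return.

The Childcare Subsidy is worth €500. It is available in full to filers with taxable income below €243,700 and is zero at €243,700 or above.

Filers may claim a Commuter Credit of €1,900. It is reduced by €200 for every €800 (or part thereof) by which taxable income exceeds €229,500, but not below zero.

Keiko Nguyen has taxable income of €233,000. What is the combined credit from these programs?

Childcare Subsidy: €233,000 is below the €243,700 cutoff, so the full €500 applies.
Commuter Credit: income exceeds €229,500 by €3,500, which is 5 full-or-partial €800 increments; reduction = 5 × €200 = €1,000, leaving €900.
Total: €500 + €900 = €1,400.

€1,400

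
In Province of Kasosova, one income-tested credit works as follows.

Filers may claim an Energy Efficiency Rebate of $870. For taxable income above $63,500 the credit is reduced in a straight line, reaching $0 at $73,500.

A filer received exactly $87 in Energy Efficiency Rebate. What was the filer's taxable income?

$72,500

$87 is 87/870 of the full $870, so 783/870 of the $10,000 range has been used: income = $63,500 + $10,000 × 783/870 = $72,500.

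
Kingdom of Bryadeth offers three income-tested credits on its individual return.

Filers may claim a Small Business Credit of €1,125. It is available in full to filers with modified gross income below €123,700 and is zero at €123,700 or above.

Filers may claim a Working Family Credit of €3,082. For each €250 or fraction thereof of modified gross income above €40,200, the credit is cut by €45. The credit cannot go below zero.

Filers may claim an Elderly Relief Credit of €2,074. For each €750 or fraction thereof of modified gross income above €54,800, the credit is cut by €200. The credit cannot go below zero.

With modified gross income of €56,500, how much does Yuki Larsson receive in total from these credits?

Small Business Credit: €56,500 is below the €123,700 cutoff, so the full €1,125 applies.
Working Family Credit: income exceeds €40,200 by €16,300, which is 66 full-or-partial €250 increments; reduction = 66 × €45 = €2,970, leaving €112.
Elderly Relief Credit: income exceeds €54,800 by €1,700, which is 3 full-or-partial €750 increments; reduction = 3 × €200 = €600, leaving €1,474.
Total: €1,125 + €112 + €1,474 = €2,711.

€2,711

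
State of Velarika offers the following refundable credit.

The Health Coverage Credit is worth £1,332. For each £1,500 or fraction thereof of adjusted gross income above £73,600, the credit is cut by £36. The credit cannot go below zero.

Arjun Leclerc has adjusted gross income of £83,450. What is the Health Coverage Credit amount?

Health Coverage Credit: income exceeds £73,600 by £9,850, which is 7 full-or-partial £1,500 increments; reduction = 7 × £36 = £252, leaving £1,080.

£1,080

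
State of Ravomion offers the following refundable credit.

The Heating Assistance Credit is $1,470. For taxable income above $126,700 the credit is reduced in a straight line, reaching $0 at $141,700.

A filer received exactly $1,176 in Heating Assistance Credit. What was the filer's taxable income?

$129,700

$1,176 is 1,176/1,470 of the full $1,470, so 294/1,470 of the $15,000 range has been used: income = $126,700 + $15,000 × 294/1,470 = $129,700.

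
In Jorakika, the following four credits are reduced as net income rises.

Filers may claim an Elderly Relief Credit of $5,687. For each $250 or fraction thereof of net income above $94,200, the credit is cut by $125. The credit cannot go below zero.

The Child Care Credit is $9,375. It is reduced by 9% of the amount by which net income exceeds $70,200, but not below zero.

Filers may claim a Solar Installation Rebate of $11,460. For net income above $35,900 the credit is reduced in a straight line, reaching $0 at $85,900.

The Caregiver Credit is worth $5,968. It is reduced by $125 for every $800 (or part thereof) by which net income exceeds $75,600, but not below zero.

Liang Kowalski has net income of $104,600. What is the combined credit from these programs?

$8,059

Elderly Relief Credit: income exceeds $94,200 by $10,400, which is 42 full-or-partial $250 increments; reduction = 42 × $125 = $5,250, leaving $437.
Child Care Credit: 9% of the $34,400 excess over $70,200 is $3,096; credit = $9,375 − $3,096 = $6,279.
Solar Installation Rebate: $104,600 is at or above $85,900, so the credit is $0.
Caregiver Credit: income exceeds $75,600 by $29,000, which is 37 full-or-partial $800 increments; reduction = 37 × $125 = $4,625, leaving $1,343.
Total: $437 + $6,279 + $0 + $1,343 = $8,059.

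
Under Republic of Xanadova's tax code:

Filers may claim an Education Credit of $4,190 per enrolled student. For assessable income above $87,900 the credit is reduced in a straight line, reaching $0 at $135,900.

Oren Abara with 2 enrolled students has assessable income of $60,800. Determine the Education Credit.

Education Credit: base = 2 × $4,190 = $8,380. $60,800 is at or below the $87,900 threshold, so the full $8,380 applies.

$8,380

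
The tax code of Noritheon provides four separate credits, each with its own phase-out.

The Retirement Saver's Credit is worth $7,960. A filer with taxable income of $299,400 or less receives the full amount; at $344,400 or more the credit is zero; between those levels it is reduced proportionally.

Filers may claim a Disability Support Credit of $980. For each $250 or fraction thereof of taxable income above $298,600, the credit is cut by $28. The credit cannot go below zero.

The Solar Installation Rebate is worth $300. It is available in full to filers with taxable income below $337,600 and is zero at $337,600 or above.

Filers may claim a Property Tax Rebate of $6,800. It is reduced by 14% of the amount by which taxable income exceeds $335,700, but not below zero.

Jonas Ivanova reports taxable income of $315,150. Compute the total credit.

$12,274

Retirement Saver's Credit: $315,150 is $15,750 into a $45,000 phase-out range, leaving 29,250/45,000 of the credit: $7,960 × 29,250/45,000 = $5,174.
Disability Support Credit: income exceeds $298,600 by $16,550 → 67 increments × $28 = $1,876 ≥ base, so the credit is $0.
Solar Installation Rebate: $315,150 is below the $337,600 cutoff, so the full $300 applies.
Property Tax Rebate: $315,150 is at or below the $335,700 threshold, so the full $6,800 applies.
Total: $5,174 + $0 + $300 + $6,800 = $12,274.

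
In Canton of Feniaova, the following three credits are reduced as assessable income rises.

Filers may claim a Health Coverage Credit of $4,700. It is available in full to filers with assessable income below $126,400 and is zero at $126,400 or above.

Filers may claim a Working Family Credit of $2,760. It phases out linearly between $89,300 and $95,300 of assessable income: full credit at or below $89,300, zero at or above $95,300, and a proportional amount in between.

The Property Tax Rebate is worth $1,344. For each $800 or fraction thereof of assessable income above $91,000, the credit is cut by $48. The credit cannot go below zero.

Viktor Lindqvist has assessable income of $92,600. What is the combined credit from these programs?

$7,190

Health Coverage Credit: $92,600 is below the $126,400 cutoff, so the full $4,700 applies.
Working Family Credit: $92,600 is $3,300 into a $6,000 phase-out range, leaving 2,700/6,000 of the credit: $2,760 × 2,700/6,000 = $1,242.
Property Tax Rebate: income exceeds $91,000 by $1,600, which is 2 full-or-partial $800 increments; reduction = 2 × $48 = $96, leaving $1,248.
Total: $4,700 + $1,242 + $1,248 = $7,190.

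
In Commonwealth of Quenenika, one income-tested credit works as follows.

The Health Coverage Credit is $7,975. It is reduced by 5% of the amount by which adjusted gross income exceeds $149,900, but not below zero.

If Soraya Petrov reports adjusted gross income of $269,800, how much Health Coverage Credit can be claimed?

$1,980

Health Coverage Credit: 5% of the $119,900 excess over $149,900 is $5,995; credit = $7,975 − $5,995 = $1,980.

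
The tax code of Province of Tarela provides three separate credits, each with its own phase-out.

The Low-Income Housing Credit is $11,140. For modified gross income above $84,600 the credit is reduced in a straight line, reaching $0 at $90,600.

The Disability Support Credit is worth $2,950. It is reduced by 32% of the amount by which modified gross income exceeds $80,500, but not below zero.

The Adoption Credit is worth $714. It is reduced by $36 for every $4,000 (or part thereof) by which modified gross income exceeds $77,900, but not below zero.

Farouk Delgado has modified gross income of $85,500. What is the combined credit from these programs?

Low-Income Housing Credit: $85,500 is $900 into a $6,000 phase-out range, leaving 5,100/6,000 of the credit: $11,140 × 5,100/6,000 = $9,469.
Disability Support Credit: 32% of the $5,000 excess over $80,500 is $1,600; credit = $2,950 − $1,600 = $1,350.
Adoption Credit: income exceeds $77,900 by $7,600, which is 2 full-or-partial $4,000 increments; reduction = 2 × $36 = $72, leaving $642.
Total: $9,469 + $1,350 + $642 = $11,461.

$11,461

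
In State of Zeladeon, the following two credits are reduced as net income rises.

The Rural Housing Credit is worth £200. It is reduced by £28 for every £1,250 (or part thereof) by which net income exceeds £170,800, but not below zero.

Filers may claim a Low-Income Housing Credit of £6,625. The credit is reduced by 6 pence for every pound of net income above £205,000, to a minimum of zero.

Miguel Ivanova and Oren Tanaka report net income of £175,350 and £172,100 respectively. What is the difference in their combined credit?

£56

Miguel (£175,350): Rural Housing Credit: income exceeds £170,800 by £4,550, which is 4 full-or-partial £1,250 increments; reduction = 4 × £28 = £112, leaving £88. Low-Income Housing Credit: £175,350 is at or below the £205,000 threshold, so the full £6,625 applies. total £88 + £6,625 = £6,713
Oren (£172,100): Rural Housing Credit: income exceeds £170,800 by £1,300, which is 2 full-or-partial £1,250 increments; reduction = 2 × £28 = £56, leaving £144. Low-Income Housing Credit: £172,100 is at or below the £205,000 threshold, so the full £6,625 applies. total £144 + £6,625 = £6,769
Difference: |£6,713 − £6,769| = £56.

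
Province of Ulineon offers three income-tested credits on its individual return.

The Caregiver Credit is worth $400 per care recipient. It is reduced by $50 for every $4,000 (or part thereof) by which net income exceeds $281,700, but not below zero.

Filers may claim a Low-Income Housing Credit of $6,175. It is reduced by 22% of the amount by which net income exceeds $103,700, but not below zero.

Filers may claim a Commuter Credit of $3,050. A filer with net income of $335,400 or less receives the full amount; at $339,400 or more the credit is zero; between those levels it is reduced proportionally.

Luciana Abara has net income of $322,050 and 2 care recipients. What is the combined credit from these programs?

$3,300

Caregiver Credit: base = 2 × $400 = $800. income exceeds $281,700 by $40,350, which is 11 full-or-partial $4,000 increments; reduction = 11 × $50 = $550, leaving $250.
Low-Income Housing Credit: 22% of the $218,350 excess over $103,700 is $48,037 ≥ base, so the credit is $0.
Commuter Credit: $322,050 is at or below the $335,400 threshold, so the full $3,050 applies.
Total: $250 + $0 + $3,050 = $3,300.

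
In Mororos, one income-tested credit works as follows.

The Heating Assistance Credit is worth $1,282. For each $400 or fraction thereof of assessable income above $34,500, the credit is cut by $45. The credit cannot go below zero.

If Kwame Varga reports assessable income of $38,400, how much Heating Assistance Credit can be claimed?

Heating Assistance Credit: income exceeds $34,500 by $3,900, which is 10 full-or-partial $400 increments; reduction = 10 × $45 = $450, leaving $832.

$832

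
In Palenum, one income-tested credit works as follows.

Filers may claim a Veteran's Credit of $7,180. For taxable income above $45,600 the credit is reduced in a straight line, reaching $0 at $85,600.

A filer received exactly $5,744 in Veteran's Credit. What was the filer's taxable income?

$53,600

$5,744 is 5,744/7,180 of the full $7,180, so 1,436/7,180 of the $40,000 range has been used: income = $45,600 + $40,000 × 1,436/7,180 = $53,600.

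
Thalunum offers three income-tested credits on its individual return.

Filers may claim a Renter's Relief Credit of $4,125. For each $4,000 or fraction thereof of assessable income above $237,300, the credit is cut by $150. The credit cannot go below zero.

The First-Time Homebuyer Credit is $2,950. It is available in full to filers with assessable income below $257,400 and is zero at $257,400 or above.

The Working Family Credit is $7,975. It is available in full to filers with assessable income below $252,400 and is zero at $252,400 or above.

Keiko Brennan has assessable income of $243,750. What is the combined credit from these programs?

$14,750

Renter's Relief Credit: income exceeds $237,300 by $6,450, which is 2 full-or-partial $4,000 increments; reduction = 2 × $150 = $300, leaving $3,825.
First-Time Homebuyer Credit: $243,750 is below the $257,400 cutoff, so the full $2,950 applies.
Working Family Credit: $243,750 is below the $252,400 cutoff, so the full $7,975 applies.
Total: $3,825 + $2,950 + $7,975 = $14,750.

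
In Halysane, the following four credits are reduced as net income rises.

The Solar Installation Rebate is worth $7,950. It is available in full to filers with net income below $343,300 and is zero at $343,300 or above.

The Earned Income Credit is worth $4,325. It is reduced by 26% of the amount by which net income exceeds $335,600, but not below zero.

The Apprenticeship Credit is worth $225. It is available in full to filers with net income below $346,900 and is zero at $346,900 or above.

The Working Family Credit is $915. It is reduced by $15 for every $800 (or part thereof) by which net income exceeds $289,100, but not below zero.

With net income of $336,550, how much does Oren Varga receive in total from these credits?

$12,268

Solar Installation Rebate: $336,550 is below the $343,300 cutoff, so the full $7,950 applies.
Earned Income Credit: 26% of the $950 excess over $335,600 is $247; credit = $4,325 − $247 = $4,078.
Apprenticeship Credit: $336,550 is below the $346,900 cutoff, so the full $225 applies.
Working Family Credit: income exceeds $289,100 by $47,450, which is 60 full-or-partial $800 increments; reduction = 60 × $15 = $900, leaving $15.
Total: $7,950 + $4,078 + $225 + $15 = $12,268.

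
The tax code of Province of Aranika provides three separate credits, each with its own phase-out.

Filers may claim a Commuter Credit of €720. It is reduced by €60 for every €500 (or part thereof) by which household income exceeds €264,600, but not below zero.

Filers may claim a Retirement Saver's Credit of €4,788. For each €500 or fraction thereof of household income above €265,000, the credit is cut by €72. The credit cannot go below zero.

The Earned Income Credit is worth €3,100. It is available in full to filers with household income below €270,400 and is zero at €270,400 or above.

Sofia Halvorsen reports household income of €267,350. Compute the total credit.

Commuter Credit: income exceeds €264,600 by €2,750, which is 6 full-or-partial €500 increments; reduction = 6 × €60 = €360, leaving €360.
Retirement Saver's Credit: income exceeds €265,000 by €2,350, which is 5 full-or-partial €500 increments; reduction = 5 × €72 = €360, leaving €4,428.
Earned Income Credit: €267,350 is below the €270,400 cutoff, so the full €3,100 applies.
Total: €360 + €4,428 + €3,100 = €7,888.

€7,888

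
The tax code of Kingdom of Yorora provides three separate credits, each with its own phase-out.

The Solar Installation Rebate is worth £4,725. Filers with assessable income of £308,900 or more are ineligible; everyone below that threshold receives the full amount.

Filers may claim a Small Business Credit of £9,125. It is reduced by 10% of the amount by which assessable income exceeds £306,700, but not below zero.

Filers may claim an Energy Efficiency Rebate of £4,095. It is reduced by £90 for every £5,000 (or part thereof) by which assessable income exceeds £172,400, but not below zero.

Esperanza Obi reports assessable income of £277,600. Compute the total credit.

Solar Installation Rebate: £277,600 is below the £308,900 cutoff, so the full £4,725 applies.
Small Business Credit: £277,600 is at or below the £306,700 threshold, so the full £9,125 applies.
Energy Efficiency Rebate: income exceeds £172,400 by £105,200, which is 22 full-or-partial £5,000 increments; reduction = 22 × £90 = £1,980, leaving £2,115.
Total: £4,725 + £9,125 + £2,115 = £15,965.

£15,965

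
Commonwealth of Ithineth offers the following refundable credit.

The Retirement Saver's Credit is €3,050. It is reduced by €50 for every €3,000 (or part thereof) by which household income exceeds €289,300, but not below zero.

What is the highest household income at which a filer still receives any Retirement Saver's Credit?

€469,300

After 60 increments the reduction is 60 × €50 = €3,000, leaving €50; one more increment wipes it out. Increment 60 ends at excess 60 × €3,000 = €180,000, so the highest qualifying income is €289,300 + €180,000 = €469,300.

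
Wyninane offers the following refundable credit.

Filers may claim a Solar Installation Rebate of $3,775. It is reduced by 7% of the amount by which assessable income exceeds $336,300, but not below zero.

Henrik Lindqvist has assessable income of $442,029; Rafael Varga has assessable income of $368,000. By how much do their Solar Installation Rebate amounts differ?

$1,556

Henrik ($442,029): Solar Installation Rebate: 7% of the $105,729 excess over $336,300 is $7,401.03 ≥ base, so the credit is $0.
Rafael ($368,000): Solar Installation Rebate: 7% of the $31,700 excess over $336,300 is $2,219; credit = $3,775 − $2,219 = $1,556.
Difference: |$0 − $1,556| = $1,556.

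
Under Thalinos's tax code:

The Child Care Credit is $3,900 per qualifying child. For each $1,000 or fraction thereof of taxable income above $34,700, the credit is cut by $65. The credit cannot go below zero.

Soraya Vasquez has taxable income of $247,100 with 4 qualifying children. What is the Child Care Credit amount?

$1,755

Child Care Credit: base = 4 × $3,900 = $15,600. income exceeds $34,700 by $212,400, which is 213 full-or-partial $1,000 increments; reduction = 213 × $65 = $13,845, leaving $1,755.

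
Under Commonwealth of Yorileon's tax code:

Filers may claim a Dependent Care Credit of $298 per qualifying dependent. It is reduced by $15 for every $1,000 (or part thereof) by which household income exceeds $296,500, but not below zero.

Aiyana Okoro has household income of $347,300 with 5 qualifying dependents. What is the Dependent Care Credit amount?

Dependent Care Credit: base = 5 × $298 = $1,490. income exceeds $296,500 by $50,800, which is 51 full-or-partial $1,000 increments; reduction = 51 × $15 = $765, leaving $725.

$725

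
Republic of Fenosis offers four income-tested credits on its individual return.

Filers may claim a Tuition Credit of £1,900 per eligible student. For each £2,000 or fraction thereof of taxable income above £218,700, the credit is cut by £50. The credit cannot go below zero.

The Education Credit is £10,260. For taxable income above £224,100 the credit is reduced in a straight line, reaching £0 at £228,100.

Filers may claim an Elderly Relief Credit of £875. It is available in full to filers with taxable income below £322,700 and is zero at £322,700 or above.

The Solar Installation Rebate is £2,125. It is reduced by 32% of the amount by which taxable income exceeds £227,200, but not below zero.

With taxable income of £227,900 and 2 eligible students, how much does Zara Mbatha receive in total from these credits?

£6,839

Tuition Credit: base = 2 × £1,900 = £3,800. income exceeds £218,700 by £9,200, which is 5 full-or-partial £2,000 increments; reduction = 5 × £50 = £250, leaving £3,550.
Education Credit: £227,900 is £3,800 into a £4,000 phase-out range, leaving 200/4,000 of the credit: £10,260 × 200/4,000 = £513.
Elderly Relief Credit: £227,900 is below the £322,700 cutoff, so the full £875 applies.
Solar Installation Rebate: 32% of the £700 excess over £227,200 is £224; credit = £2,125 − £224 = £1,901.
Total: £3,550 + £513 + £875 + £1,901 = £6,839.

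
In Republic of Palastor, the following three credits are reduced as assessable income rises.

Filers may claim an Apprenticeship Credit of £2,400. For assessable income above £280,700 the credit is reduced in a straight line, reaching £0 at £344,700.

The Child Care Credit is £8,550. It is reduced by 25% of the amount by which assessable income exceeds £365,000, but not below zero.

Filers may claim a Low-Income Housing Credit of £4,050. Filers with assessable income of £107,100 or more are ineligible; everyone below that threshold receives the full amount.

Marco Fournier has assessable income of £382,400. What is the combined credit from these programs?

Apprenticeship Credit: £382,400 is at or above £344,700, so the credit is £0.
Child Care Credit: 25% of the £17,400 excess over £365,000 is £4,350; credit = £8,550 − £4,350 = £4,200.
Low-Income Housing Credit: £382,400 meets or exceeds the £107,100 cutoff, so the credit is £0.
Total: £0 + £4,200 + £0 = £4,200.

£4,200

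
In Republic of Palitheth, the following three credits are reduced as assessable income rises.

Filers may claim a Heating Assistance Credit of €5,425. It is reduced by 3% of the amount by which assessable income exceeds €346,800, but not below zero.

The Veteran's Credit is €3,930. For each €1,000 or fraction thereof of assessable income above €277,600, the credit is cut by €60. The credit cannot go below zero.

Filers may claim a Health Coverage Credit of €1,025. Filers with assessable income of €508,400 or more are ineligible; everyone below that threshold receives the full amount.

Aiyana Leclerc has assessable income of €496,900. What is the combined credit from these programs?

€1,947

Heating Assistance Credit: 3% of the €150,100 excess over €346,800 is €4,503; credit = €5,425 − €4,503 = €922.
Veteran's Credit: income exceeds €277,600 by €219,300 → 220 increments × €60 = €13,200 ≥ base, so the credit is €0.
Health Coverage Credit: €496,900 is below the €508,400 cutoff, so the full €1,025 applies.
Total: €922 + €0 + €1,025 = €1,947.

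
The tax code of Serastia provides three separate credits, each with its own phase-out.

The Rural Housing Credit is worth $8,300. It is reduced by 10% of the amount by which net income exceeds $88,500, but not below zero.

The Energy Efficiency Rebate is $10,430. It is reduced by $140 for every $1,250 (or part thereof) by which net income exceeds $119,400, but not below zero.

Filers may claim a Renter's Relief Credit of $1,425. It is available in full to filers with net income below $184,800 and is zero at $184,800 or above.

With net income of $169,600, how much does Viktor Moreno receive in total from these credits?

$6,305

Rural Housing Credit: 10% of the $81,100 excess over $88,500 is $8,110; credit = $8,300 − $8,110 = $190.
Energy Efficiency Rebate: income exceeds $119,400 by $50,200, which is 41 full-or-partial $1,250 increments; reduction = 41 × $140 = $5,740, leaving $4,690.
Renter's Relief Credit: $169,600 is below the $184,800 cutoff, so the full $1,425 applies.
Total: $190 + $4,690 + $1,425 = $6,305.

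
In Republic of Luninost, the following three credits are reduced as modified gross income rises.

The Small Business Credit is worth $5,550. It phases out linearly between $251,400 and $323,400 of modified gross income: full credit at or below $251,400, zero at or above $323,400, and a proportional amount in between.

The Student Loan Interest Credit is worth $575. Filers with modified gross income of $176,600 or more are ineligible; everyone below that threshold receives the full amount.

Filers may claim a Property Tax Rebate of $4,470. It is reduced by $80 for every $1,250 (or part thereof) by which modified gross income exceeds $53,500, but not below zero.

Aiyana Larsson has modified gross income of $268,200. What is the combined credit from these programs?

Small Business Credit: $268,200 is $16,800 into a $72,000 phase-out range, leaving 55,200/72,000 of the credit: $5,550 × 55,200/72,000 = $4,255.
Student Loan Interest Credit: $268,200 meets or exceeds the $176,600 cutoff, so the credit is $0.
Property Tax Rebate: income exceeds $53,500 by $214,700 → 172 increments × $80 = $13,760 ≥ base, so the credit is $0.
Total: $4,255 + $0 + $0 = $4,255.

$4,255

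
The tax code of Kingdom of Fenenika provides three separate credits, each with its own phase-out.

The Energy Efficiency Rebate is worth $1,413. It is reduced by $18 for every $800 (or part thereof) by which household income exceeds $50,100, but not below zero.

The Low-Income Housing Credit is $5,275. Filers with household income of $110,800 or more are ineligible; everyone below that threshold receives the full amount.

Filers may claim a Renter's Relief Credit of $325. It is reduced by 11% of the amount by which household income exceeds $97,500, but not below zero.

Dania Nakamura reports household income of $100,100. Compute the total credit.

Energy Efficiency Rebate: income exceeds $50,100 by $50,000, which is 63 full-or-partial $800 increments; reduction = 63 × $18 = $1,134, leaving $279.
Low-Income Housing Credit: $100,100 is below the $110,800 cutoff, so the full $5,275 applies.
Renter's Relief Credit: 11% of the $2,600 excess over $97,500 is $286; credit = $325 − $286 = $39.
Total: $279 + $5,275 + $39 = $5,593.

$5,593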